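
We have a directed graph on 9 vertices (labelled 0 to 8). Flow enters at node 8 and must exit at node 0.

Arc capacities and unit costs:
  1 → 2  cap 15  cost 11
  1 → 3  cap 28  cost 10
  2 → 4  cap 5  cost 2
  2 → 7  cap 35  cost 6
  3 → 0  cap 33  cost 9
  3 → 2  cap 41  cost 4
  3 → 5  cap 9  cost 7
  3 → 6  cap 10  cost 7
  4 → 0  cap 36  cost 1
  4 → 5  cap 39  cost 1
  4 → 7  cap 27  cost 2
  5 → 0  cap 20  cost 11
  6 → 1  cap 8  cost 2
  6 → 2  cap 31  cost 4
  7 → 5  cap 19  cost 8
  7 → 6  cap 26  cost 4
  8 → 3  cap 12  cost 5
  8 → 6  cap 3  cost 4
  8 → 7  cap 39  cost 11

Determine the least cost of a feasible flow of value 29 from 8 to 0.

Minimum cost for 29 units: 605

shortest-cost path #1: 8→6→2→4→0 push 3 @ unit cost 11 (adds 33)
shortest-cost path #2: 8→3→2→4→0 push 2 @ unit cost 12 (adds 24)
shortest-cost path #3: 8→3→0 push 10 @ unit cost 14 (adds 140)
shortest-cost path #4: 8→7→6→2→3→0 push 2 @ unit cost 24 (adds 48)
shortest-cost path #5: 8→7→5→0 push 12 @ unit cost 30 (adds 360)
total cost = 605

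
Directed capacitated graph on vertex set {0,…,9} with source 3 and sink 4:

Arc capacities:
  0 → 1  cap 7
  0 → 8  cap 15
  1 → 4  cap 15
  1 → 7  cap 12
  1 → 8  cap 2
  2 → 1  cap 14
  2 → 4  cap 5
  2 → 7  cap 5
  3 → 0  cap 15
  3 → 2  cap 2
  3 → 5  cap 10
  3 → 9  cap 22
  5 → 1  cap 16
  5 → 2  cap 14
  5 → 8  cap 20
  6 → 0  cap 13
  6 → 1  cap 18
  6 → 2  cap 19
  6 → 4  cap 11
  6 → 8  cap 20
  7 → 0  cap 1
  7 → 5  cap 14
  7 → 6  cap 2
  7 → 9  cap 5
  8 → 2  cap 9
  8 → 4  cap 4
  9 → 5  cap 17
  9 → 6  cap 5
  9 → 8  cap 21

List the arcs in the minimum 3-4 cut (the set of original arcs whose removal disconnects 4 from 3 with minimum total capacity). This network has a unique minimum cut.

Min-cut arcs: {(1,4), (2,4), (7,6), (8,4), (9,6)} (total capacity 31)

augment #1: 3→2→4 push 2
augment #2: 3→0→1→4 push 7
augment #3: 3→0→8→4 push 4
augment #4: 3→5→1→4 push 8
augment #5: 3→5→2→4 push 2
augment #6: 3→9→6→4 push 5
augment #7: 3→0→8→2→4 push 1
augment #8: 3→0→8→2→7→6→4 push 2
max flow = 31; residual-reachable set from 3 gives S-side
cut edges (S→T): {(1,4), (2,4), (7,6), (8,4), (9,6)} total cap 31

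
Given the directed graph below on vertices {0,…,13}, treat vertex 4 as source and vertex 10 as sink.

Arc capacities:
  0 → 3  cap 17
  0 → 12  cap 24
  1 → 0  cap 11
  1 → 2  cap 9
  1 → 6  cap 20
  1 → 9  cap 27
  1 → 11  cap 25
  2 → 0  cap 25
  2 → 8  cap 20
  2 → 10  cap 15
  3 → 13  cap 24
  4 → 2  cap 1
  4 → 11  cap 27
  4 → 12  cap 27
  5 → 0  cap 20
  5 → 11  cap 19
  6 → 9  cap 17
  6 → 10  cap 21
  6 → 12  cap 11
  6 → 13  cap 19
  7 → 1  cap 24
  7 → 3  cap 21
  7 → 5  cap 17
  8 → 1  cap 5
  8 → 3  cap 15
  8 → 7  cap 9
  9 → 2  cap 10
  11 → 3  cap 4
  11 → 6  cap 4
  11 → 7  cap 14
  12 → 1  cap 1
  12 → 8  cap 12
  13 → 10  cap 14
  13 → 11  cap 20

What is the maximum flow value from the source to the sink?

Maximum flow value: 36

augment #1: 4→2→10 bottleneck 1, total now 1
augment #2: 4→11→6→10 bottleneck 4, total now 5
augment #3: 4→11→3→13→10 bottleneck 4, total now 9
augment #4: 4→12→1→2→10 bottleneck 1, total now 10
augment #5: 4→11→7→1→2→10 bottleneck 8, total now 18
augment #6: 4→11→7→1→6→10 bottleneck 6, total now 24
augment #7: 4→12→8→1→6→10 bottleneck 5, total now 29
augment #8: 4→12→8→3→13→10 bottleneck 7, total now 36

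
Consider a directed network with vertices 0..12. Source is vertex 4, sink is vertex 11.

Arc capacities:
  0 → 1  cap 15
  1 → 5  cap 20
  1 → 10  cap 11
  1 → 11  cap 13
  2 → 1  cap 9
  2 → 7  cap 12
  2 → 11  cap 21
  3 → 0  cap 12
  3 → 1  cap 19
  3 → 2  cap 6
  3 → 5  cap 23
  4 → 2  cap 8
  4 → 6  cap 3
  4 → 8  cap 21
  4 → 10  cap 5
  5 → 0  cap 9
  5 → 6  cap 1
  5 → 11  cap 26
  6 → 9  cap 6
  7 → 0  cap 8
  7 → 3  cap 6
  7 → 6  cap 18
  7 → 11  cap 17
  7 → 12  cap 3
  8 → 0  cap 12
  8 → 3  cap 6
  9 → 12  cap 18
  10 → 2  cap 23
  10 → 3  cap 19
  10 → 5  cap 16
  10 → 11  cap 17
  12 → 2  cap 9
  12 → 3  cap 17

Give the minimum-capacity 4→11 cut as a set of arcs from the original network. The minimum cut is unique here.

Min-cut arcs: {(4,2), (4,6), (4,10), (8,0), (8,3)} (total capacity 34)

augment #1: 4→2→11 push 8
augment #2: 4→10→11 push 5
augment #3: 4→8→0→1→11 push 12
augment #4: 4→8→3→1→11 push 1
augment #5: 4→8→3→2→11 push 5
augment #6: 4→6→9→12→2→11 push 3
max flow = 34; residual-reachable set from 4 gives S-side
cut edges (S→T): {(4,2), (4,6), (4,10), (8,0), (8,3)} total cap 34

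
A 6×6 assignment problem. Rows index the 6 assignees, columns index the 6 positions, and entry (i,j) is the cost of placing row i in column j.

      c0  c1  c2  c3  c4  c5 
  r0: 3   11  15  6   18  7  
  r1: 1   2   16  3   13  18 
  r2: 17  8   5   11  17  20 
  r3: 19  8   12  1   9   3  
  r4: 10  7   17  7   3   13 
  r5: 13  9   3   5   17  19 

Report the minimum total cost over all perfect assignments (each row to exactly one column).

Minimum assignment cost: 21

optimal assignment: row0→col0 (cost 3), row1→col1 (cost 2), row2→col2 (cost 5), row3→col5 (cost 3), row4→col4 (cost 3), row5→col3 (cost 5)
total = 3 + 2 + 5 + 3 + 3 + 5 = 21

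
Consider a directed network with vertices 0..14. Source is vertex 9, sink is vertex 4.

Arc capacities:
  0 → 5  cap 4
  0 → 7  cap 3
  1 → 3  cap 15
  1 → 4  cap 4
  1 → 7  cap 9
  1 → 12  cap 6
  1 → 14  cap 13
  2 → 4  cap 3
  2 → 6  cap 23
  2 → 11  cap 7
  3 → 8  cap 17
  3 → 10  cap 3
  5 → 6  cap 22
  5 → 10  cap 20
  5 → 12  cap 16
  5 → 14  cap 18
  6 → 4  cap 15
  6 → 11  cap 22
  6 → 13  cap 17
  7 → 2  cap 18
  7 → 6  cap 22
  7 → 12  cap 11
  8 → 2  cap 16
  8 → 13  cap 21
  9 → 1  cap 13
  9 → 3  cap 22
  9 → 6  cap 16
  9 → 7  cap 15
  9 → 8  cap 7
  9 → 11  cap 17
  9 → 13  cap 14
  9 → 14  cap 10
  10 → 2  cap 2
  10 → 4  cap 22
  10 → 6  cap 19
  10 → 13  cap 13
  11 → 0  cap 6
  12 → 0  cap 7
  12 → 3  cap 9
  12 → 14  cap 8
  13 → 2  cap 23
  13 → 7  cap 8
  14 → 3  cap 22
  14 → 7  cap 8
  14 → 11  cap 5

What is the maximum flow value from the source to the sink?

augment #1: 9→1→4 bottleneck 4, total now 4
augment #2: 9→6→4 bottleneck 15, total now 19
augment #3: 9→3→10→4 bottleneck 3, total now 22
augment #4: 9→7→2→4 bottleneck 3, total now 25
augment #5: 9→11→0→5→10→4 bottleneck 4, total now 29

Maximum flow value: 29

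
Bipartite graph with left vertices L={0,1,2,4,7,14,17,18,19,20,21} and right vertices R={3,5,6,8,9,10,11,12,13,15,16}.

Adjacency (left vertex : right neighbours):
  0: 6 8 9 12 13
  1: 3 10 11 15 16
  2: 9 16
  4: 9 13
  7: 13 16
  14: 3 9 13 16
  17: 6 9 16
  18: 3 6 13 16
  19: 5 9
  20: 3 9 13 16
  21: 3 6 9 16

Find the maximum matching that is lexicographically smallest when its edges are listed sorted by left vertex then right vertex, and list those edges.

Lex-smallest maximum matching: {(0,8), (1,10), (2,9), (4,13), (7,16), (14,3), (17,6), (19,5)}

|M| = 8 (so the lex-smallest maximum matching has 8 edges)
process left vertices in ascending order; for each, take the smallest-labelled available neighbour that still permits 8 edges overall, or leave it unmatched if none does
lex-smallest matching: {0-8, 1-10, 2-9, 4-13, 7-16, 14-3, 17-6, 19-5}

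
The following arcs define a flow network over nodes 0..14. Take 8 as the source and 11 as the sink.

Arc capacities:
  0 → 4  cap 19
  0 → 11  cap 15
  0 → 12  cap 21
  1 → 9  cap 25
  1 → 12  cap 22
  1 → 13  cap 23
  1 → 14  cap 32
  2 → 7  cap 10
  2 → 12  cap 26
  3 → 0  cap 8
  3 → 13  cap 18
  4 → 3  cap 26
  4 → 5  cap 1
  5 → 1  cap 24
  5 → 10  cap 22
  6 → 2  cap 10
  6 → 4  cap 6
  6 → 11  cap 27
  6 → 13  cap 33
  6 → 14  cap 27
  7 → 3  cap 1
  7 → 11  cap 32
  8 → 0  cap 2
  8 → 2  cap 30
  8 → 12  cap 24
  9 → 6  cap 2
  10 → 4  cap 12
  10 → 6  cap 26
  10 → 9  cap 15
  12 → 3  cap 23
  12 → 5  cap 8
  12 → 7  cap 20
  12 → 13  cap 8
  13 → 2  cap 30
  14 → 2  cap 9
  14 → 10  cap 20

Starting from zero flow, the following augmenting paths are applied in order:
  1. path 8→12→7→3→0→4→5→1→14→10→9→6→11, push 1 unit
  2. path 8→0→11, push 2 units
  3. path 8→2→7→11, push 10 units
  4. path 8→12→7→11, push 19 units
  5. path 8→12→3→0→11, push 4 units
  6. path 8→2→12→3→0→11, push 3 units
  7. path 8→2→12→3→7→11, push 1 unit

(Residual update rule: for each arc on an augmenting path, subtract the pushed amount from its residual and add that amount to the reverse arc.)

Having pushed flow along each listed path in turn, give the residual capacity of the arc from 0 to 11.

Residual capacity of (0,11): 6

after path 1 (8→12→7→3→0→4→5→1→14→10→9→6→11, push 1): res(0,11)=15
after path 2 (8→0→11, push 2): res(0,11)=13
after path 3 (8→2→7→11, push 10): res(0,11)=13
after path 4 (8→12→7→11, push 19): res(0,11)=13
after path 5 (8→12→3→0→11, push 4): res(0,11)=9
after path 6 (8→2→12→3→0→11, push 3): res(0,11)=6
after path 7 (8→2→12→3→7→11, push 1): res(0,11)=6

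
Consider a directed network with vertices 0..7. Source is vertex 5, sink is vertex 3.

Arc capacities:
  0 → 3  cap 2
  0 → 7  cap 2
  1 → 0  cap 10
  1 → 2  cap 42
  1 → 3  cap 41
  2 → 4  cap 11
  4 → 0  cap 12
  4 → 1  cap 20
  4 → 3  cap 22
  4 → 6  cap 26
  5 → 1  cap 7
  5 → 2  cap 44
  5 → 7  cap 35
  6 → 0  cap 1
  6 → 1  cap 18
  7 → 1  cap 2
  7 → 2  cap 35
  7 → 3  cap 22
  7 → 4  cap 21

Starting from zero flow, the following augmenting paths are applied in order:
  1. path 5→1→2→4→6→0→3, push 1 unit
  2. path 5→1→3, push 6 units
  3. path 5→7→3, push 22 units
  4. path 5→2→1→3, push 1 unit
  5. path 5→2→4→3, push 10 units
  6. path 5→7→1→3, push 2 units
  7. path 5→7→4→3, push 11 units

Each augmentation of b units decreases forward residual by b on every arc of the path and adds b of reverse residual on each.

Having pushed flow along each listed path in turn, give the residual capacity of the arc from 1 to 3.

Residual capacity of (1,3): 32

after path 1 (5→1→2→4→6→0→3, push 1): res(1,3)=41
after path 2 (5→1→3, push 6): res(1,3)=35
after path 3 (5→7→3, push 22): res(1,3)=35
after path 4 (5→2→1→3, push 1): res(1,3)=34
after path 5 (5→2→4→3, push 10): res(1,3)=34
after path 6 (5→7→1→3, push 2): res(1,3)=32
after path 7 (5→7→4→3, push 11): res(1,3)=32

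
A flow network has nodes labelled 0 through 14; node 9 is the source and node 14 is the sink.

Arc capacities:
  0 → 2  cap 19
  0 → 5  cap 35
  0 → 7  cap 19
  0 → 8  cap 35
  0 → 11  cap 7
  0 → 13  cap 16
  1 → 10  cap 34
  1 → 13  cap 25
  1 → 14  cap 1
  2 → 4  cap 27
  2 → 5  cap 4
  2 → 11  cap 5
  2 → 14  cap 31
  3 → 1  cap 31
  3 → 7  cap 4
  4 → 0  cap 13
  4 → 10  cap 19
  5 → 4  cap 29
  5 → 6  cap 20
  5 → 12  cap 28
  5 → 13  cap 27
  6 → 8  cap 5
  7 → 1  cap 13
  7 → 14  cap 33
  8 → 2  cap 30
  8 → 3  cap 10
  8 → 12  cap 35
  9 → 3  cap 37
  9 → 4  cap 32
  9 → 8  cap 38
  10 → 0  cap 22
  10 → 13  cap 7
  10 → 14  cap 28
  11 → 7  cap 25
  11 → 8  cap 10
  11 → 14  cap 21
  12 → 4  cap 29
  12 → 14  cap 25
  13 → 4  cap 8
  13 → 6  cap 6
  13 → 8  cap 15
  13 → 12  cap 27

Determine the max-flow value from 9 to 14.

Maximum flow value: 105

augment #1: 9→3→1→14 bottleneck 1, total now 1
augment #2: 9→3→7→14 bottleneck 4, total now 5
augment #3: 9→4→10→14 bottleneck 19, total now 24
augment #4: 9→8→2→14 bottleneck 30, total now 54
augment #5: 9→8→12→14 bottleneck 8, total now 62
augment #6: 9→3→1→10→14 bottleneck 9, total now 71
augment #7: 9→4→0→2→14 bottleneck 1, total now 72
augment #8: 9→4→0→7→14 bottleneck 12, total now 84
augment #9: 9→3→1→13→12→14 bottleneck 17, total now 101
augment #10: 9→3→1→10→0→7→14 bottleneck 4, total now 105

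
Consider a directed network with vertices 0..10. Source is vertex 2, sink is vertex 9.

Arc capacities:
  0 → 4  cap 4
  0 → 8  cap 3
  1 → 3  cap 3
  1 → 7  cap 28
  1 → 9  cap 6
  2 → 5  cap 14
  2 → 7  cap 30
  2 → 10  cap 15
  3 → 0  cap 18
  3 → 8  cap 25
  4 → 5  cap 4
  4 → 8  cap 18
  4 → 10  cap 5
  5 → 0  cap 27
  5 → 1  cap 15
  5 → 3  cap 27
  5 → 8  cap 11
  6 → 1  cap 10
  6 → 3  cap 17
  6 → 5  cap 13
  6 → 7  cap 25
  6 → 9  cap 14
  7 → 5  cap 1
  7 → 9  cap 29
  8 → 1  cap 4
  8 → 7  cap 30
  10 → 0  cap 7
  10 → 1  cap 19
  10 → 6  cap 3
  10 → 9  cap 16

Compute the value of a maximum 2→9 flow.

Maximum flow value: 54

augment #1: 2→7→9 bottleneck 29, total now 29
augment #2: 2→10→9 bottleneck 15, total now 44
augment #3: 2→5→1→9 bottleneck 6, total now 50
augment #4: 2→5→0→4→10→9 bottleneck 1, total now 51
augment #5: 2→5→0→4→10→6→9 bottleneck 3, total now 54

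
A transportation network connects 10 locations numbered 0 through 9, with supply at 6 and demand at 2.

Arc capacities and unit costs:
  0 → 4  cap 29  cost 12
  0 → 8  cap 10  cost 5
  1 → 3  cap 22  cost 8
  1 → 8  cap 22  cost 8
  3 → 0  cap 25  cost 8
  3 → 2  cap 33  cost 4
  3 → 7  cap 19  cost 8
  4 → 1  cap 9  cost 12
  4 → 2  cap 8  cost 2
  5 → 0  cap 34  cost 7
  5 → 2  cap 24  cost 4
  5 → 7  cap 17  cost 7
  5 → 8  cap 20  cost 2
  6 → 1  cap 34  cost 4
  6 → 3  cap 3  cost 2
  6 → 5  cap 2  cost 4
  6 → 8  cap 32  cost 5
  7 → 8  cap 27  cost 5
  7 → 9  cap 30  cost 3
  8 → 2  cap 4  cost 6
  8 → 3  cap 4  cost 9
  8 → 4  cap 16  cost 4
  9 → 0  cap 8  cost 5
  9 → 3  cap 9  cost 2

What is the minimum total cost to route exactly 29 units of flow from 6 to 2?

shortest-cost path #1: 6→3→2 push 3 @ unit cost 6 (adds 18)
shortest-cost path #2: 6→5→2 push 2 @ unit cost 8 (adds 16)
shortest-cost path #3: 6→8→2 push 4 @ unit cost 11 (adds 44)
shortest-cost path #4: 6→8→4→2 push 8 @ unit cost 11 (adds 88)
shortest-cost path #5: 6→1→3→2 push 12 @ unit cost 16 (adds 192)
total cost = 358

Minimum cost for 29 units: 358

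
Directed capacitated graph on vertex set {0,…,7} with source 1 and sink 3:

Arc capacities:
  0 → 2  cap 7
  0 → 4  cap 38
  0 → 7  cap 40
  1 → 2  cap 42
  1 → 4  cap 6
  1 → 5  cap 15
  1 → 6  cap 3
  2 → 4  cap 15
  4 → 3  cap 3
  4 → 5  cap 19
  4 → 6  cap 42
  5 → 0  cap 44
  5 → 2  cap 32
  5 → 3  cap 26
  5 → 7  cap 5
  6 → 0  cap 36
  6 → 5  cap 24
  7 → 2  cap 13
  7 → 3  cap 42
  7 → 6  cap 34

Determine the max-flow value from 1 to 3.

augment #1: 1→4→3 bottleneck 3, total now 3
augment #2: 1→5→3 bottleneck 15, total now 18
augment #3: 1→4→5→3 bottleneck 3, total now 21
augment #4: 1→6→5→3 bottleneck 3, total now 24
augment #5: 1→2→4→5→3 bottleneck 5, total now 29
augment #6: 1→2→4→5→7→3 bottleneck 5, total now 34
augment #7: 1→2→4→5→0→7→3 bottleneck 5, total now 39

Maximum flow value: 39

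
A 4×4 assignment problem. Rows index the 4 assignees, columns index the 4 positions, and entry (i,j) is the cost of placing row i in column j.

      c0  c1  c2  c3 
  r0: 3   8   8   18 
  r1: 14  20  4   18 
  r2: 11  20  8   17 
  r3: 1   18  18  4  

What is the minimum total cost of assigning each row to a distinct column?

optimal assignment: row0→col1 (cost 8), row1→col2 (cost 4), row2→col0 (cost 11), row3→col3 (cost 4)
total = 8 + 4 + 11 + 4 = 27

Minimum assignment cost: 27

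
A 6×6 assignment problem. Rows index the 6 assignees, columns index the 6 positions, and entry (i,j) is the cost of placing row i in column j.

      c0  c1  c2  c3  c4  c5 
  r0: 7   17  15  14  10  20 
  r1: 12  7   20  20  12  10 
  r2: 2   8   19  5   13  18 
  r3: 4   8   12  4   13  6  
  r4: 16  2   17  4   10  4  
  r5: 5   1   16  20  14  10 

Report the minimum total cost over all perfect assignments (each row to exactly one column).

optimal assignment: row0→col2 (cost 15), row1→col4 (cost 12), row2→col0 (cost 2), row3→col3 (cost 4), row4→col5 (cost 4), row5→col1 (cost 1)
total = 15 + 12 + 2 + 4 + 4 + 1 = 38

Minimum assignment cost: 38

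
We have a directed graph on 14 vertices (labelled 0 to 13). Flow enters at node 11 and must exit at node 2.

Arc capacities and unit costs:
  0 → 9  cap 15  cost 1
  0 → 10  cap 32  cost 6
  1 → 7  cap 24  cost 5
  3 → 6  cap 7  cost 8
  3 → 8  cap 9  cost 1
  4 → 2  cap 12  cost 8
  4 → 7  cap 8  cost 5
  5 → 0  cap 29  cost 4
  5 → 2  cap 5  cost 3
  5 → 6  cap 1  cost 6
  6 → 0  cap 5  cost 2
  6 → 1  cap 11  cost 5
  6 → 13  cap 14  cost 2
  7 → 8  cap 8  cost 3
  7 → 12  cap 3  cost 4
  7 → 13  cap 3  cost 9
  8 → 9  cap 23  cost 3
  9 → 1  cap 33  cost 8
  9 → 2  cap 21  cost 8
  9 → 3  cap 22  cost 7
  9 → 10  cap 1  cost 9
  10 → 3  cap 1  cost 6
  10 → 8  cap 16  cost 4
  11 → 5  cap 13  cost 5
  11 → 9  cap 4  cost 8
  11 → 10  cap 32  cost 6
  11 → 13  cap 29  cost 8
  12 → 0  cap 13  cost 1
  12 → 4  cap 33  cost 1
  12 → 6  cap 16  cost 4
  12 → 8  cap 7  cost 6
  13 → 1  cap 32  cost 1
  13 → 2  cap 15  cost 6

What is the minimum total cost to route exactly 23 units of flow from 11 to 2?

Minimum cost for 23 units: 298

shortest-cost path #1: 11→5→2 push 5 @ unit cost 8 (adds 40)
shortest-cost path #2: 11→13→2 push 15 @ unit cost 14 (adds 210)
shortest-cost path #3: 11→9→2 push 3 @ unit cost 16 (adds 48)
total cost = 298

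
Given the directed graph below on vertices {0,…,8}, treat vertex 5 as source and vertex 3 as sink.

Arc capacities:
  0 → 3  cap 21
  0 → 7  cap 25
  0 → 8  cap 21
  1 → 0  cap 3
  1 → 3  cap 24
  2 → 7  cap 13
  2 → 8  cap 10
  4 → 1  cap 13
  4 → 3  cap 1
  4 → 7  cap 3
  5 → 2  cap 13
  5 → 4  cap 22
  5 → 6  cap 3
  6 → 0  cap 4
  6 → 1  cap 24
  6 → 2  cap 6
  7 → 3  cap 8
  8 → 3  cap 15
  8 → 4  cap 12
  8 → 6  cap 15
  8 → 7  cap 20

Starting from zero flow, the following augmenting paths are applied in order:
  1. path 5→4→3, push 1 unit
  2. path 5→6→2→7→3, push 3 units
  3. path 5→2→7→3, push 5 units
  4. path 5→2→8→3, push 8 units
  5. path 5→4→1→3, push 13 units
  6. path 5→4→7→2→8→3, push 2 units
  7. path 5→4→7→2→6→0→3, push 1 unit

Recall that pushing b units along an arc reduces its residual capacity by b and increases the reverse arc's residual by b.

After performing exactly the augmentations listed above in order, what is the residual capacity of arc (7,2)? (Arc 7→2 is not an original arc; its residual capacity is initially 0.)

Residual capacity of (7,2): 5

after path 1 (5→4→3, push 1): res(7,2)=0
after path 2 (5→6→2→7→3, push 3): res(7,2)=3
after path 3 (5→2→7→3, push 5): res(7,2)=8
after path 4 (5→2→8→3, push 8): res(7,2)=8
after path 5 (5→4→1→3, push 13): res(7,2)=8
after path 6 (5→4→7→2→8→3, push 2): res(7,2)=6
after path 7 (5→4→7→2→6→0→3, push 1): res(7,2)=5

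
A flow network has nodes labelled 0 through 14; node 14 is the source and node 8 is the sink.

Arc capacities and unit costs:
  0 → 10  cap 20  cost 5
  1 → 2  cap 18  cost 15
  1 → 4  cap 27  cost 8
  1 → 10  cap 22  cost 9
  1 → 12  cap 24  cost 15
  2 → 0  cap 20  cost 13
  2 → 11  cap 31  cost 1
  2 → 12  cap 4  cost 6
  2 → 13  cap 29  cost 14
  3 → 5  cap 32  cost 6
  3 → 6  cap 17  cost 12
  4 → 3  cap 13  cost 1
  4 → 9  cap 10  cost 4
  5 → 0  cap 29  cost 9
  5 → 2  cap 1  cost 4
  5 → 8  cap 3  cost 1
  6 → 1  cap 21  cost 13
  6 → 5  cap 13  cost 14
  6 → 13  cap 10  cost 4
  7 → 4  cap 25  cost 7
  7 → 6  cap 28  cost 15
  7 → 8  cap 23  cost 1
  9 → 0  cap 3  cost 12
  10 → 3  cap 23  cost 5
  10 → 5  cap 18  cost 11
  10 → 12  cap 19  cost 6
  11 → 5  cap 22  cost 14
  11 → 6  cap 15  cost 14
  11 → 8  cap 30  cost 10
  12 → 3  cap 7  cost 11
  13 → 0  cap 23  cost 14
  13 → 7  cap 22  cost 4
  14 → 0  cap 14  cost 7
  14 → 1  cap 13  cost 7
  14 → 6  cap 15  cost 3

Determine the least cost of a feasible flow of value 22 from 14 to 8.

Minimum cost for 22 units: 470

shortest-cost path #1: 14→6→13→7→8 push 10 @ unit cost 12 (adds 120)
shortest-cost path #2: 14→6→5→8 push 3 @ unit cost 18 (adds 54)
shortest-cost path #3: 14→6→5→2→11→8 push 1 @ unit cost 32 (adds 32)
shortest-cost path #4: 14→1→2→11→8 push 8 @ unit cost 33 (adds 264)
total cost = 470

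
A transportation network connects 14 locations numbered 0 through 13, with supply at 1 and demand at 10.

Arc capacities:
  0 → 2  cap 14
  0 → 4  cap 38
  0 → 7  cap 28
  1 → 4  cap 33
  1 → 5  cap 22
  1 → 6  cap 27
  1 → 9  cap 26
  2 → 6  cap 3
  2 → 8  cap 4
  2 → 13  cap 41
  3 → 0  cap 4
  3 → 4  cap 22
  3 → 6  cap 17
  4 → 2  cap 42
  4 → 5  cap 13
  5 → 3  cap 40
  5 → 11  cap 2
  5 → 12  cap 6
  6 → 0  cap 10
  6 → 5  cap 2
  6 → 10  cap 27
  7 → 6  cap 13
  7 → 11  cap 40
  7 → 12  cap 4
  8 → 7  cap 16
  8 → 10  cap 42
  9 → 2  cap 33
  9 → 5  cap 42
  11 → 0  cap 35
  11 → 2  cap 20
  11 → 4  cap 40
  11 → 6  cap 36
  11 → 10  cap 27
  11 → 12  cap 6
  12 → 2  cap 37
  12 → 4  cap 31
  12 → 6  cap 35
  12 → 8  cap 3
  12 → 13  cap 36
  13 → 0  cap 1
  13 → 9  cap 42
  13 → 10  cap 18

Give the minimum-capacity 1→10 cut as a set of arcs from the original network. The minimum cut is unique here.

augment #1: 1→6→10 push 27
augment #2: 1→5→11→10 push 2
augment #3: 1→4→2→8→10 push 4
augment #4: 1→4→2→13→10 push 18
augment #5: 1→5→12→8→10 push 3
augment #6: 1→5→3→0→7→11→10 push 4
augment #7: 1→4→2→6→0→7→11→10 push 3
augment #8: 1→4→2→13→0→7→11→10 push 1
augment #9: 1→5→3→6→0→7→11→10 push 7
max flow = 69; residual-reachable set from 1 gives S-side
cut edges (S→T): {(2,8), (3,0), (5,11), (6,0), (6,10), (12,8), (13,0), (13,10)} total cap 69

Min-cut arcs: {(2,8), (3,0), (5,11), (6,0), (6,10), (12,8), (13,0), (13,10)} (total capacity 69)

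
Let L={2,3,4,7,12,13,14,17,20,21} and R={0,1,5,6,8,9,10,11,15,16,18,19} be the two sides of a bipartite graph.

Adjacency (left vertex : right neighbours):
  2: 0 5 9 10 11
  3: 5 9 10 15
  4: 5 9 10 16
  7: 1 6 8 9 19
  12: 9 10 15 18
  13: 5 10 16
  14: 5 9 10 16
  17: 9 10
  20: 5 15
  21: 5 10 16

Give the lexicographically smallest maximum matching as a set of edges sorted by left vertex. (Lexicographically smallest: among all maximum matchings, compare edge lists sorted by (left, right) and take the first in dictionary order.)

Lex-smallest maximum matching: {(2,0), (3,5), (4,9), (7,1), (12,18), (13,10), (14,16), (20,15)}

|M| = 8 (so the lex-smallest maximum matching has 8 edges)
process left vertices in ascending order; for each, take the smallest-labelled available neighbour that still permits 8 edges overall, or leave it unmatched if none does
lex-smallest matching: {2-0, 3-5, 4-9, 7-1, 12-18, 13-10, 14-16, 20-15}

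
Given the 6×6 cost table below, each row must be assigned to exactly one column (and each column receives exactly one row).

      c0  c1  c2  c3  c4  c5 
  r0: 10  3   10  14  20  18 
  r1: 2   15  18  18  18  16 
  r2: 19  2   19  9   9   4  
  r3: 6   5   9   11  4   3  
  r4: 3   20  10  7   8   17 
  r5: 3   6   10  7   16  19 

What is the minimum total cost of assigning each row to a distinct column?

one of 2 optimal assignments: row0→col1 (cost 3), row1→col0 (cost 2), row2→col5 (cost 4), row3→col4 (cost 4), row4→col2 (cost 10), row5→col3 (cost 7)
total = 3 + 2 + 4 + 4 + 10 + 7 = 30

Minimum assignment cost: 30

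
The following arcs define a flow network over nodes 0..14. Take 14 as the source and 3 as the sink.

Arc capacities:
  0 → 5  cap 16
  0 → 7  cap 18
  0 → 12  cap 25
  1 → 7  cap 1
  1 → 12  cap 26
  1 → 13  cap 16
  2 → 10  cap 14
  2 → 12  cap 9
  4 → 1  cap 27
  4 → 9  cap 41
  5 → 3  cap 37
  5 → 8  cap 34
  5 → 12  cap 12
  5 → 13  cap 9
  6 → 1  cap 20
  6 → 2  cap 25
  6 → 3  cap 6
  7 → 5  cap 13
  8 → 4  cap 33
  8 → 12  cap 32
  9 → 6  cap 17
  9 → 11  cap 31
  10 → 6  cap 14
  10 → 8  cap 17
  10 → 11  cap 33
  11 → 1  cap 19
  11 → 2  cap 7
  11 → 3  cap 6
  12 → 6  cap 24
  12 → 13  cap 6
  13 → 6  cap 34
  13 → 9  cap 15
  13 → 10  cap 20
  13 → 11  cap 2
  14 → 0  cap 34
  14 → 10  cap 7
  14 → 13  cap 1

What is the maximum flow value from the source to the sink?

augment #1: 14→0→5→3 bottleneck 16, total now 16
augment #2: 14→10→6→3 bottleneck 6, total now 22
augment #3: 14→10→11→3 bottleneck 1, total now 23
augment #4: 14→13→11→3 bottleneck 1, total now 24
augment #5: 14→0→7→5→3 bottleneck 13, total now 37
augment #6: 14→0→12→13→11→3 bottleneck 1, total now 38
augment #7: 14→0→12→6→10→11→3 bottleneck 3, total now 41

Maximum flow value: 41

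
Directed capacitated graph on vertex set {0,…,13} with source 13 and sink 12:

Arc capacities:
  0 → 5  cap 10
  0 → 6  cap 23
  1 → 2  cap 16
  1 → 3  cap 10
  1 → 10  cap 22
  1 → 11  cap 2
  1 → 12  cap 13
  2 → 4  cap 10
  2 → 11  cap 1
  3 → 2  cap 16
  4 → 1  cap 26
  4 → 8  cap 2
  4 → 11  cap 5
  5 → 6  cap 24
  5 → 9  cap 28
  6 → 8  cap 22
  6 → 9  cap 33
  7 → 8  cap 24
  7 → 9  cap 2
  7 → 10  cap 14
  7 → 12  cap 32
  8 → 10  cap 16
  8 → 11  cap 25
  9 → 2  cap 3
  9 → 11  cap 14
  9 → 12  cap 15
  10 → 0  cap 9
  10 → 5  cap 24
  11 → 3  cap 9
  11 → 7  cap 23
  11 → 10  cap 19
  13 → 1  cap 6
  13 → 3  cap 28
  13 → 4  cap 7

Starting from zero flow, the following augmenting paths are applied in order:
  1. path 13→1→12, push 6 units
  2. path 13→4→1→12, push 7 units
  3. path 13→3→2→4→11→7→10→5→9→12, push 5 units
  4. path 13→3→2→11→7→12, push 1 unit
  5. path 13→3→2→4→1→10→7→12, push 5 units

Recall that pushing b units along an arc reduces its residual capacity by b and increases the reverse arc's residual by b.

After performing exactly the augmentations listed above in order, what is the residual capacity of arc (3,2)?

Residual capacity of (3,2): 5

after path 1 (13→1→12, push 6): res(3,2)=16
after path 2 (13→4→1→12, push 7): res(3,2)=16
after path 3 (13→3→2→4→11→7→10→5→9→12, push 5): res(3,2)=11
after path 4 (13→3→2→11→7→12, push 1): res(3,2)=10
after path 5 (13→3→2→4→1→10→7→12, push 5): res(3,2)=5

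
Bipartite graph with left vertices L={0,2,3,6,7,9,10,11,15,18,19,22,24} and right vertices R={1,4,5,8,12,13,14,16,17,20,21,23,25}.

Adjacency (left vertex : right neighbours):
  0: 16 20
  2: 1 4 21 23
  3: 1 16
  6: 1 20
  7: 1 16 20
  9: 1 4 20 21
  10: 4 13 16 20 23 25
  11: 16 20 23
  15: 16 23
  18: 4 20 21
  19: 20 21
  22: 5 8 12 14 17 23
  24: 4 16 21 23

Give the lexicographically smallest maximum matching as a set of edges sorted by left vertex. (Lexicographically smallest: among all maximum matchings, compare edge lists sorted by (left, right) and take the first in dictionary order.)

Lex-smallest maximum matching: {(0,16), (2,1), (6,20), (9,4), (10,13), (11,23), (18,21), (22,5)}

|M| = 8 (so the lex-smallest maximum matching has 8 edges)
process left vertices in ascending order; for each, take the smallest-labelled available neighbour that still permits 8 edges overall, or leave it unmatched if none does
lex-smallest matching: {0-16, 2-1, 6-20, 9-4, 10-13, 11-23, 18-21, 22-5}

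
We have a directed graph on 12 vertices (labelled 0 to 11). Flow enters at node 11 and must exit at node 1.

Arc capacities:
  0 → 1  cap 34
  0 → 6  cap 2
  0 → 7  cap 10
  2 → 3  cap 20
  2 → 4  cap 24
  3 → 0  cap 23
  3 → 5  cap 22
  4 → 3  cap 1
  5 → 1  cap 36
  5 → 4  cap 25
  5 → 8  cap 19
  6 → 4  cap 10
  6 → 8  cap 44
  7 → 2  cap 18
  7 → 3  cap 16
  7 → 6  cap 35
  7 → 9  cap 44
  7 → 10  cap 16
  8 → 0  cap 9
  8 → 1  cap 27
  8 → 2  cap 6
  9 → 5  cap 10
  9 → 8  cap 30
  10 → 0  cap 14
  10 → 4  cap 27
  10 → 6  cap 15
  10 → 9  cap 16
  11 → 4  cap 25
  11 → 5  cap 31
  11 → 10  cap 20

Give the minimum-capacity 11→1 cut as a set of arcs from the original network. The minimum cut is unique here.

Min-cut arcs: {(4,3), (11,5), (11,10)} (total capacity 52)

augment #1: 11→5→1 push 31
augment #2: 11→10→0→1 push 14
augment #3: 11→4→3→0→1 push 1
augment #4: 11→10→6→8→1 push 6
max flow = 52; residual-reachable set from 11 gives S-side
cut edges (S→T): {(4,3), (11,5), (11,10)} total cap 52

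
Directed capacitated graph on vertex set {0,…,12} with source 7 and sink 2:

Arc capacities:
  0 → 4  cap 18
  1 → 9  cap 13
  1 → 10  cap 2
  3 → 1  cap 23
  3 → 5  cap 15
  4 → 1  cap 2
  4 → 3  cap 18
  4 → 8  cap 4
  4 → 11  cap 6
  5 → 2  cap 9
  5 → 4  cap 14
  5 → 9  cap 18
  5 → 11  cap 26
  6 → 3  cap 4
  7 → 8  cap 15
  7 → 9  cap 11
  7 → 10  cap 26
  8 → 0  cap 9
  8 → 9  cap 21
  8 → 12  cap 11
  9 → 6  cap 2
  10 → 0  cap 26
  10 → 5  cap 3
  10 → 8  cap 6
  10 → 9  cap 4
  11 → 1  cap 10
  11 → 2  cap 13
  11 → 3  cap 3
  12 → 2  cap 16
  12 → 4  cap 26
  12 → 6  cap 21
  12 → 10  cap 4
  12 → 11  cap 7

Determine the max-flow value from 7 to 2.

augment #1: 7→8→12→2 bottleneck 11, total now 11
augment #2: 7→10→5→2 bottleneck 3, total now 14
augment #3: 7→8→0→4→11→2 bottleneck 4, total now 18
augment #4: 7→9→6→3→5→2 bottleneck 2, total now 20
augment #5: 7→10→0→4→11→2 bottleneck 2, total now 22
augment #6: 7→10→0→4→3→5→2 bottleneck 4, total now 26
augment #7: 7→10→0→4→3→5→11→2 bottleneck 7, total now 33

Maximum flow value: 33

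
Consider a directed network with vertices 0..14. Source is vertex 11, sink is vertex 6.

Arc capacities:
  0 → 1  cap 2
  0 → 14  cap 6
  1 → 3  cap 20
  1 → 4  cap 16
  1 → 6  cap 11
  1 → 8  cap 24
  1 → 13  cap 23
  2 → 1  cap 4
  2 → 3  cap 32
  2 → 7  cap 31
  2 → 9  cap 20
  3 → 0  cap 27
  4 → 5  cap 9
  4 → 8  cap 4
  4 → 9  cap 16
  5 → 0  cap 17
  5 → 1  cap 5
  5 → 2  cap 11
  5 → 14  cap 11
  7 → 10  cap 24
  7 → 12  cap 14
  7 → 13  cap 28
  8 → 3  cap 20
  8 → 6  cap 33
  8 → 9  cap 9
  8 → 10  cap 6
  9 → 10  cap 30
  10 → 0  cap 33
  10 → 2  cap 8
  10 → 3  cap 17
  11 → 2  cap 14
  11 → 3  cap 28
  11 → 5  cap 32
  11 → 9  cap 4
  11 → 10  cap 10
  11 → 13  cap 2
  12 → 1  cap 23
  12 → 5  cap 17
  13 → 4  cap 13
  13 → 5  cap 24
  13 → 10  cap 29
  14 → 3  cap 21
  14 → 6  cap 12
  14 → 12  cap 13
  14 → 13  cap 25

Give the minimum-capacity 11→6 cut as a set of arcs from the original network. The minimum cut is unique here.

augment #1: 11→2→1→6 push 4
augment #2: 11→5→1→6 push 5
augment #3: 11→5→14→6 push 11
augment #4: 11→3→0→1→6 push 2
augment #5: 11→3→0→14→6 push 1
augment #6: 11→13→4→8→6 push 2
augment #7: 11→2→7→12→1→8→6 push 10
augment #8: 11→3→0→14→12→1→8→6 push 5
augment #9: 11→5→2→7→12→1→8→6 push 4
augment #10: 11→5→2→7→13→4→8→6 push 2
max flow = 46; residual-reachable set from 11 gives S-side
cut edges (S→T): {(0,1), (0,14), (2,1), (4,8), (5,1), (5,14), (7,12)} total cap 46

Min-cut arcs: {(0,1), (0,14), (2,1), (4,8), (5,1), (5,14), (7,12)} (total capacity 46)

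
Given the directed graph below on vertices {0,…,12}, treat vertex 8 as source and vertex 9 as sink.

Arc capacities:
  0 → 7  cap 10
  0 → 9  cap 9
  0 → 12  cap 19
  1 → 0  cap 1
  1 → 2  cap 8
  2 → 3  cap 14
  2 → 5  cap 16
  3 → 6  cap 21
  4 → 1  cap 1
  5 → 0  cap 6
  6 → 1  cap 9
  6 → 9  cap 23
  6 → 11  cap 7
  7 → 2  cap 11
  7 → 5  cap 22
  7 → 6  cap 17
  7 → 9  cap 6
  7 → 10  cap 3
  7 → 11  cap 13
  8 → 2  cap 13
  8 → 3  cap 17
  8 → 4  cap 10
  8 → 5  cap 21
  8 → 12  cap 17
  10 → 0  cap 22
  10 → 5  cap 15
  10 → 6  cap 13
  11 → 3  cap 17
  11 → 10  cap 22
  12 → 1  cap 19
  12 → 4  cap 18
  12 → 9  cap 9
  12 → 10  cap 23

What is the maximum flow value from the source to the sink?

Maximum flow value: 45

augment #1: 8→12→9 bottleneck 9, total now 9
augment #2: 8→3→6→9 bottleneck 17, total now 26
augment #3: 8→5→0→9 bottleneck 6, total now 32
augment #4: 8→2→3→6→9 bottleneck 4, total now 36
augment #5: 8→4→1→0→9 bottleneck 1, total now 37
augment #6: 8→12→10→0→9 bottleneck 2, total now 39
augment #7: 8→12→10→6→9 bottleneck 2, total now 41
augment #8: 8→12→10→0→7→9 bottleneck 4, total now 45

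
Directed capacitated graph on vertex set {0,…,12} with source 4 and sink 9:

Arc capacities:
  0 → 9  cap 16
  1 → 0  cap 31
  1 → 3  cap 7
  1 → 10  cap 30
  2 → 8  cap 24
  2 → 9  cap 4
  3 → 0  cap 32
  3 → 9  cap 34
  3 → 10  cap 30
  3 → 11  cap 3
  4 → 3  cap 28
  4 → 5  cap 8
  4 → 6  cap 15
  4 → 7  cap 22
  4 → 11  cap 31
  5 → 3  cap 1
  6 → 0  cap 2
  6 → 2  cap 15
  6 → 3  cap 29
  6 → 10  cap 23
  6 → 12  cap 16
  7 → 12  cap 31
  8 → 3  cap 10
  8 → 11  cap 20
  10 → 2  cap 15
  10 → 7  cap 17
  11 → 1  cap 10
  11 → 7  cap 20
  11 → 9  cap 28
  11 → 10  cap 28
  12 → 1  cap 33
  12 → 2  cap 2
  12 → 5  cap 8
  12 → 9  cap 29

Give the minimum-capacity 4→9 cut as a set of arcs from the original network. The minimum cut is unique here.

Min-cut arcs: {(4,3), (4,6), (4,7), (4,11), (5,3)} (total capacity 97)

augment #1: 4→3→9 push 28
augment #2: 4→11→9 push 28
augment #3: 4→5→3→9 push 1
augment #4: 4→6→0→9 push 2
augment #5: 4→6→2→9 push 4
augment #6: 4→6→3→9 push 5
augment #7: 4→6→12→9 push 4
augment #8: 4→7→12→9 push 22
augment #9: 4→11→1→0→9 push 3
max flow = 97; residual-reachable set from 4 gives S-side
cut edges (S→T): {(4,3), (4,6), (4,7), (4,11), (5,3)} total cap 97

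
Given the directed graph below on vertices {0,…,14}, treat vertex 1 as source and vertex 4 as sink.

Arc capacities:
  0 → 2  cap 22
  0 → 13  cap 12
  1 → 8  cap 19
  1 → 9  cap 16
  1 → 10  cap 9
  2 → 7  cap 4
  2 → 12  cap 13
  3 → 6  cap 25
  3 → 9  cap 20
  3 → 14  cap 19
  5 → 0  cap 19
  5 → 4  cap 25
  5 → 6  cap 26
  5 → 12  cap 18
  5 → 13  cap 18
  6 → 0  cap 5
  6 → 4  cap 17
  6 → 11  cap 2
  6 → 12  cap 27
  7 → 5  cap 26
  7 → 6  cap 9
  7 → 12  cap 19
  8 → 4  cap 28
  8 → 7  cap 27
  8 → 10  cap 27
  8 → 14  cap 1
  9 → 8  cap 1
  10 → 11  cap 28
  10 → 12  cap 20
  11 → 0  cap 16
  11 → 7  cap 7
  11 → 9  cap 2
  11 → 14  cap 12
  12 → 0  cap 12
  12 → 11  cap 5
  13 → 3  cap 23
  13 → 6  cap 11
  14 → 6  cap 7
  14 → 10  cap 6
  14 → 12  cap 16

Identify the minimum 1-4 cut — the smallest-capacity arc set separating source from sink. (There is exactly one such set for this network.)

Min-cut arcs: {(1,8), (1,10), (9,8)} (total capacity 29)

augment #1: 1→8→4 push 19
augment #2: 1→9→8→4 push 1
augment #3: 1→10→11→7→5→4 push 7
augment #4: 1→10→11→14→6→4 push 2
max flow = 29; residual-reachable set from 1 gives S-side
cut edges (S→T): {(1,8), (1,10), (9,8)} total cap 29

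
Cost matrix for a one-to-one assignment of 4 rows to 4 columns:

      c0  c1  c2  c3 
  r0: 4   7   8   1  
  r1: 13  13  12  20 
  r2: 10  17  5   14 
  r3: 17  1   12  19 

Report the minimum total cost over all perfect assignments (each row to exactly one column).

Minimum assignment cost: 20

optimal assignment: row0→col3 (cost 1), row1→col0 (cost 13), row2→col2 (cost 5), row3→col1 (cost 1)
total = 1 + 13 + 5 + 1 = 20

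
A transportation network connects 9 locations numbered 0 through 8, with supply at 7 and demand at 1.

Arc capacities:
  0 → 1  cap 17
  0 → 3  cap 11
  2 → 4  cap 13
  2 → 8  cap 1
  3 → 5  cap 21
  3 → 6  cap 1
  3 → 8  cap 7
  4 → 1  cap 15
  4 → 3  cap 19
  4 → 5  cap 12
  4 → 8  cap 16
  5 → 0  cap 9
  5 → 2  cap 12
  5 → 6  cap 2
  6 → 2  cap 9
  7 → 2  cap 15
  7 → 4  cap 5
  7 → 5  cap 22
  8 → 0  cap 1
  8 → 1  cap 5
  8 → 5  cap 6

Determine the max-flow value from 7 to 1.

Maximum flow value: 28

augment #1: 7→4→1 bottleneck 5, total now 5
augment #2: 7→2→4→1 bottleneck 10, total now 15
augment #3: 7→2→8→1 bottleneck 1, total now 16
augment #4: 7→5→0→1 bottleneck 9, total now 25
augment #5: 7→2→4→8→1 bottleneck 3, total now 28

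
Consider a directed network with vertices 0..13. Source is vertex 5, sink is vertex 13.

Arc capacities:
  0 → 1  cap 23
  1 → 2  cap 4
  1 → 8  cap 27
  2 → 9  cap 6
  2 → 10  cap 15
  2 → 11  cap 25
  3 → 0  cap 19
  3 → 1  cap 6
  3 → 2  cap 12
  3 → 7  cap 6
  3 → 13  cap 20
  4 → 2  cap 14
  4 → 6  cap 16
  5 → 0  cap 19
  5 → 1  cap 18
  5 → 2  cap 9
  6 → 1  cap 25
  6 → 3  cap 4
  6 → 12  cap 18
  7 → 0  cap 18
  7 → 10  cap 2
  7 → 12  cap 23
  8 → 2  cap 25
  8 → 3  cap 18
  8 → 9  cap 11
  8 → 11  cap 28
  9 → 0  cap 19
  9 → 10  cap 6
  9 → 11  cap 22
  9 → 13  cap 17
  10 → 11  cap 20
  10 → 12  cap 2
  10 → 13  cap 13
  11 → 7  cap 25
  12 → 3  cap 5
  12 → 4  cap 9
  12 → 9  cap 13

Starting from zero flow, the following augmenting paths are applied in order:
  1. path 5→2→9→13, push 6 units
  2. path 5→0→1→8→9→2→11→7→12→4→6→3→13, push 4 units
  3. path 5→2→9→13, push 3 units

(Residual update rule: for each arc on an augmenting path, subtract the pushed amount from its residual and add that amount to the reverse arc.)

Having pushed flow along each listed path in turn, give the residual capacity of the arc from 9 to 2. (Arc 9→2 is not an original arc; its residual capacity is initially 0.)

after path 1 (5→2→9→13, push 6): res(9,2)=6
after path 2 (5→0→1→8→9→2→11→7→12→4→6→3→13, push 4): res(9,2)=2
after path 3 (5→2→9→13, push 3): res(9,2)=5

Residual capacity of (9,2): 5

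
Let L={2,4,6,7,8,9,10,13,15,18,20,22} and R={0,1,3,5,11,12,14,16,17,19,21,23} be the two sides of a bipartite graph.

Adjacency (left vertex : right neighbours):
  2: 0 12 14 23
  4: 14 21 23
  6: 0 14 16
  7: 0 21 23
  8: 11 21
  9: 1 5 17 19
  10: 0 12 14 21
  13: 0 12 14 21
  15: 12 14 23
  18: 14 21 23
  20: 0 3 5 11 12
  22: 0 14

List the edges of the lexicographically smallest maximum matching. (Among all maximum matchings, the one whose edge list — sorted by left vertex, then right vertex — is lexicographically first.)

|M| = 9 (so the lex-smallest maximum matching has 9 edges)
process left vertices in ascending order; for each, take the smallest-labelled available neighbour that still permits 9 edges overall, or leave it unmatched if none does
lex-smallest matching: {2-0, 4-14, 6-16, 7-21, 8-11, 9-1, 10-12, 15-23, 20-3}

Lex-smallest maximum matching: {(2,0), (4,14), (6,16), (7,21), (8,11), (9,1), (10,12), (15,23), (20,3)}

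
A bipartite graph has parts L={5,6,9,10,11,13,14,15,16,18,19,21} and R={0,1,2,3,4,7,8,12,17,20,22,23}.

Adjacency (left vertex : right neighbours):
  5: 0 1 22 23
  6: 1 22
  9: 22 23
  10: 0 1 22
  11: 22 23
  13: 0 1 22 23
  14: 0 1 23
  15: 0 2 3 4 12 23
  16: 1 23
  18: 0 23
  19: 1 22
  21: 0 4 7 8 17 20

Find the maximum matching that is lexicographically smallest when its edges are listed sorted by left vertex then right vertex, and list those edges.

Lex-smallest maximum matching: {(5,0), (6,1), (9,22), (11,23), (15,2), (21,4)}

|M| = 6 (so the lex-smallest maximum matching has 6 edges)
process left vertices in ascending order; for each, take the smallest-labelled available neighbour that still permits 6 edges overall, or leave it unmatched if none does
lex-smallest matching: {5-0, 6-1, 9-22, 11-23, 15-2, 21-4}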